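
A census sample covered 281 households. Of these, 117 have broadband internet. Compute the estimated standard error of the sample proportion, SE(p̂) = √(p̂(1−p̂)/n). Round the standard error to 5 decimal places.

Sample proportion p̂ = 117/281 = 0.41637.
p̂(1−p̂) = 0.243006.
SE = √(0.243006/281) = 0.02941.

SE = 0.02941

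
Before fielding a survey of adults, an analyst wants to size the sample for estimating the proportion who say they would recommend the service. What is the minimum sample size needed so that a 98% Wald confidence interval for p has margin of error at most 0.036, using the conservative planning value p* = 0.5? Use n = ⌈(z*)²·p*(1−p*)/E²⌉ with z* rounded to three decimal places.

n = 1044

z* = 2.326 at the 98% level.
p*(1−p*) = 0.50·0.50 = 0.2500.
(z*)²·p*(1−p*)/E² = 5.410276·0.2500/0.001296 = 1043.649.
⌈1043.649⌉ = 1044.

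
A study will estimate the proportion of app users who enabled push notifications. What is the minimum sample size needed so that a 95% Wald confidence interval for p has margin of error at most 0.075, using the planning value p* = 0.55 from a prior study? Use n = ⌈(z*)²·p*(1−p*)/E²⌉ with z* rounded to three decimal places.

n = 170

For 95% confidence, z* = 1.960.
p*(1−p*) = 0.55·0.45 = 0.2475.
Required n before rounding: 3.841600 × 0.2475 / 0.075² = 169.030.
Rounding up, n = 170.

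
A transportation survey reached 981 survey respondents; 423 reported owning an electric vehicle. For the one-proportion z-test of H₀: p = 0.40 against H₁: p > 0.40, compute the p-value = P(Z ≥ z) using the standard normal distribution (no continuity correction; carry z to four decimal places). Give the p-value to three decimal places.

The sample proportion is 423/981 = 0.43119.
Null standard error: √(0.40·0.60/981) = √0.000244648 = 0.015641.
z = (p̂ − p₀)/SE = (423/981 − 0.40)/0.015641 ≈ 1.9943.
p-value = P(Z ≥ z) with z = 1.9943 → 0.023.

p-value = 0.023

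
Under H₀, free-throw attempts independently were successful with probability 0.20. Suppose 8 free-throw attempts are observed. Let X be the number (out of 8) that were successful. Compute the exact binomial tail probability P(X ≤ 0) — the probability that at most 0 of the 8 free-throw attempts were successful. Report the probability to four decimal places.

P = 0.1678

X is binomial with n = 8 and p = 0.20.
P(X ≤ 0) = C(8,0)·0.20^0·0.80^8.
= 0.167772 = 0.1678.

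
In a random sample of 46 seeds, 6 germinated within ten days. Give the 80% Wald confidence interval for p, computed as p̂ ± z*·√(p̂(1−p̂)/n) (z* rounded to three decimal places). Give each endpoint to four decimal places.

(0.0668, 0.1941)

The sample proportion is 6/46 = 0.13043.
SE(p̂) = √(0.13043·0.86957/46) = 0.049656.
For 80% confidence, z* = 1.282.
Margin of error: 1.282 × 0.049656 = 0.06366.
Interval: 0.13043 ± 0.06366 → (0.0668, 0.1941).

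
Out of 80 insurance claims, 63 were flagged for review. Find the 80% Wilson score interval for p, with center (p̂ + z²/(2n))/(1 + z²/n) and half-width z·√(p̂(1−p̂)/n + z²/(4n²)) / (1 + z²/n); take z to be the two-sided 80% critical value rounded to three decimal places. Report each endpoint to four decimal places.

Here p̂ = 63/80 = 0.78750 and z = 1.282 (z² = 1.643524).
Denominator 1 + z²/n = 1 + 1.643524/80 = 1.020544.
Center = (0.78750 + 0.010272)/1.020544 = 0.78171.
Radicand: p̂(1−p̂)/n + z²/(4n²) = 0.002091797 + 0.000064200 = 0.002155997.
Half-width = 1.282·√0.002155997/1.020544 = 0.05833.
Interval: 0.78171 ± 0.05833 → (0.7234, 0.8400).

(0.7234, 0.8400)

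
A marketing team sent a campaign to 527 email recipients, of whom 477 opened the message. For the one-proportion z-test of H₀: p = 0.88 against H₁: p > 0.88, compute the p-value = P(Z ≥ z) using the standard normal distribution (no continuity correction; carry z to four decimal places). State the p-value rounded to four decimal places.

The sample proportion is 477/527 = 0.90512.
Under H₀, SE = √(p₀(1−p₀)/n) = √(0.88·0.12/527) = √0.000200380 = 0.014156.
z = (p̂ − p₀)/SE = (477/527 − 0.88)/0.014156 ≈ 1.7748.
p-value = P(Z ≥ z) with z = 1.7748 → 0.0380.

p-value = 0.0380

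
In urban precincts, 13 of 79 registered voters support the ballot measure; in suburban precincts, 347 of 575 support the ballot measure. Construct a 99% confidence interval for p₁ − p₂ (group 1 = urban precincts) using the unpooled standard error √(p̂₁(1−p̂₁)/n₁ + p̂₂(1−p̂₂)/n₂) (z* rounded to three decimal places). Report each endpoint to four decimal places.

(-0.5585, -0.3193)

p̂₁ = 13/79 = 0.16456, p̂₂ = 347/575 = 0.60348; p̂₁ − p̂₂ = -0.43892.
SE = √(0.001740227 + 0.000416160) = √0.002156387 = 0.046437.
z* = 2.576 at the 99% level. Margin of error = 0.11962.
CI: -0.43892 ± 0.11962 = (-0.5585, -0.3193).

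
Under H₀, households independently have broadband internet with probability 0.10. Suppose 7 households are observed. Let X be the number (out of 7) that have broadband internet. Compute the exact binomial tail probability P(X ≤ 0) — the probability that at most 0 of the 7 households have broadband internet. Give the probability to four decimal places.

P = 0.4783

X ~ Binomial(n=7, p=0.10).
P(X ≤ 0) = C(7,0)·0.10^0·0.90^7.
= 0.478297 = 0.4783.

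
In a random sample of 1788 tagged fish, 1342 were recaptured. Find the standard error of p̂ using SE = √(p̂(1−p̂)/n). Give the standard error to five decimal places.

The sample proportion is 1342/1788 = 0.75056.
p̂(1−p̂) = 0.187220.
SE = √(0.187220/1788) = 0.01023.

SE = 0.01023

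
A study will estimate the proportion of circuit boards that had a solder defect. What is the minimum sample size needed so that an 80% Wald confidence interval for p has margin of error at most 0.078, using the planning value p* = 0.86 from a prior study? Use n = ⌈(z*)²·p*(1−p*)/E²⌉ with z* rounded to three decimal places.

n = 33

For 80% confidence, z* = 1.282.
p*(1−p*) = 0.1204.
(z*)²·p*(1−p*)/E² = 1.643524·0.1204/0.006084 = 32.525.
⌈32.525⌉ = 33.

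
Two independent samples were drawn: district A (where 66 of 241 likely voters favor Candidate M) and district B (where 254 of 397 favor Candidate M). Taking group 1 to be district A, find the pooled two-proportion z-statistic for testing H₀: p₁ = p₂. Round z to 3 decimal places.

Sample proportions: p̂₁ = 66/241 = 0.27386 and p̂₂ = 254/397 = 0.63980.
Pooled p̂ = (66+254)/(241+397) = 320/638 = 0.50157.
Pooled SE = √[0.2499975·0.00666827] ≈ 0.040830.
z = (p̂₁ − p̂₂)/SE = (0.27386 − 0.63980)/0.040830 = -0.36594/0.040830 = -8.963.

z = -8.963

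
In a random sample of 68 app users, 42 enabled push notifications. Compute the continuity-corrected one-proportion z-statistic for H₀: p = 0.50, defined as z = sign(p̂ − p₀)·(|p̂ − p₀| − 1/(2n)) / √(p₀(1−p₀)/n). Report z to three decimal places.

p̂ = 42/68 = 0.61765. p̂ − p₀ = 0.117647.
Continuity correction 1/(2n) = 1/136 = 0.007353.
Corrected numerator: |0.117647| − 0.007353 = 0.110294.
SE₀ = √(0.50·0.50/68) = 0.060634.
z = (+)0.110294/0.060634 = 1.819.

z = 1.819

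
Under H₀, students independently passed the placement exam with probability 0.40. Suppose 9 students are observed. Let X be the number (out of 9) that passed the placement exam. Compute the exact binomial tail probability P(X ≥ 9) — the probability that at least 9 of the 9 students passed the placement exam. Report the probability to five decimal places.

X is binomial with n = 9 and p = 0.40.
P(X ≥ 9) = C(9,9)·0.40^9·0.60^0.
= 0.000262 = 0.00026.

P = 0.00026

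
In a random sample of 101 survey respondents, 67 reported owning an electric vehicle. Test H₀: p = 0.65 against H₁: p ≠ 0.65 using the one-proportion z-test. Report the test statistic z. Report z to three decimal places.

Sample proportion p̂ = 67/101 = 0.66337.
Under H₀, SE = √(p₀(1−p₀)/n) = √(0.65·0.35/101) = √0.002252475 = 0.047460.
z = (0.66337 − 0.65)/0.047460 = 0.01337/0.047460 = 0.282.

z = 0.282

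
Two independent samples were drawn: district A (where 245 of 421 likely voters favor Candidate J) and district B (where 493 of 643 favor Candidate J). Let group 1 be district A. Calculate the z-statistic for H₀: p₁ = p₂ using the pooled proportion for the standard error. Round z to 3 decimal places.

p̂₁ = 245/421 = 0.58195, p̂₂ = 493/643 = 0.76672.
Pooling: p̂ = 738/1064 = 0.69361.
Pooled SE = √[0.2125155·0.00393051] ≈ 0.028901.
z = (p̂₁ − p̂₂)/SE = (0.58195 − 0.76672)/0.028901 = -0.18477/0.028901 = -6.393.

z = -6.393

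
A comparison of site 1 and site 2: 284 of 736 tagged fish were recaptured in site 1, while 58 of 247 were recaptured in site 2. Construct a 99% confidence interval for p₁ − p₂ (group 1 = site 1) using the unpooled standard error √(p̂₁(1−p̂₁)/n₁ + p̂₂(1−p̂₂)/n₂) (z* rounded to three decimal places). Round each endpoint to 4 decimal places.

p̂₁ = 0.38587, p̂₂ = 0.23482, so the observed difference is 0.15105.
Unpooled SE = √(p̂₁(1−p̂₁)/n₁ + p̂₂(1−p̂₂)/n₂) = √(0.000321976 + 0.000727443) = 0.032395.
z* = 2.576 at the 99% level. Margin of error = 0.08345.
CI: 0.15105 ± 0.08345 = (0.0676, 0.2345).

(0.0676, 0.2345)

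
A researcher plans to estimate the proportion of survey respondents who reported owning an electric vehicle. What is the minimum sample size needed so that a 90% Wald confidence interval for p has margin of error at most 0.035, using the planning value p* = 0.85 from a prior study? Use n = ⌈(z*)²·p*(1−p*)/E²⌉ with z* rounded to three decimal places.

n = 282

z* = 1.645 at the 90% level.
p*(1−p*) = 0.85·0.15 = 0.1275.
(z*)²·p*(1−p*)/E² = 2.706025·0.1275/0.001225 = 281.647.
⌈281.647⌉ = 282.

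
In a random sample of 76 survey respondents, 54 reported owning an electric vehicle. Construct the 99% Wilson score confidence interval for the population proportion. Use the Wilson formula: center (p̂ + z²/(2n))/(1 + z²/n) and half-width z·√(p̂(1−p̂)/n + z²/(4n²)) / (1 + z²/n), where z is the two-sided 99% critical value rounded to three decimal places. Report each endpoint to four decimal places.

(0.5640, 0.8232)

p̂ = 54/76 = 0.71053; z = 2.576, so z² = 6.635776.
1 + z²/n = 1.087313.
Adjusted center: (0.71053 + z²/(2n))/1.087313 = 0.69362.
Radicand: p̂(1−p̂)/n + z²/(4n²) = 0.002706298 + 0.000287213 = 0.002993511.
Half-width = 2.576·√0.002993511/1.087313 = 0.12962.
CI: 0.69362 ± 0.12962 = (0.5640, 0.8232).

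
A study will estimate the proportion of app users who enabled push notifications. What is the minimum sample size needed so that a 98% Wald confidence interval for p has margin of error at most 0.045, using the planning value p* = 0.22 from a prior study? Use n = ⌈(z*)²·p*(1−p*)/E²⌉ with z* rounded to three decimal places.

The 98% critical value is z* = 2.326.
p*(1−p*) = 0.22·0.78 = 0.1716.
(z*)²·p*(1−p*)/E² = 5.410276·0.1716/0.002025 = 458.471.
Rounding up, n = 459.

n = 459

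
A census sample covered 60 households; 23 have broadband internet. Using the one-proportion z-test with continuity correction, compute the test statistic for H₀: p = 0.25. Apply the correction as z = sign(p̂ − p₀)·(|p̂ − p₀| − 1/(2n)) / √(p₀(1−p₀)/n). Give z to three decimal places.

p̂ = 23/60 = 0.38333. p̂ − p₀ = 0.133333.
Continuity correction 1/(2n) = 1/120 = 0.008333.
Corrected numerator: |0.133333| − 0.008333 = 0.125000.
Under H₀, SE = √(p₀(1−p₀)/n) = √(0.25·0.75/60) = √0.003125000 = 0.055902.
z = (+)0.125000/0.055902 = 2.236.

z = 2.236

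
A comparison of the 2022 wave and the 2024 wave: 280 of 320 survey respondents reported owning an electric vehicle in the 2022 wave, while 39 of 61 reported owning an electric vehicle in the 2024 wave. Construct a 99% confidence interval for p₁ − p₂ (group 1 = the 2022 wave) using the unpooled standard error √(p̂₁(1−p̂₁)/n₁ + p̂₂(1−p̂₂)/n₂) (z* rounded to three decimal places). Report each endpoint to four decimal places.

p̂₁ = 280/320 = 0.87500, p̂₂ = 39/61 = 0.63934; p̂₁ − p̂₂ = 0.23566.
Unpooled SE = √(p̂₁(1−p̂₁)/n₁ + p̂₂(1−p̂₂)/n₂) = √(0.000341797 + 0.003780052) = 0.064202.
The 99% critical value is z* = 2.576. Margin = 2.576·0.064202 = 0.16538.
CI: 0.23566 ± 0.16538 = (0.0703, 0.4010).

(0.0703, 0.4010)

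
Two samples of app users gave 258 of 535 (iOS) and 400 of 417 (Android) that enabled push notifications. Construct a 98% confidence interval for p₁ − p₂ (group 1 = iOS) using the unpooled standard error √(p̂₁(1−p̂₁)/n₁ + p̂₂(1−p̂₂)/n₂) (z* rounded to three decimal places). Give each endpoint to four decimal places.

p̂₁ = 258/535 = 0.48224, p̂₂ = 400/417 = 0.95923; p̂₁ − p̂₂ = -0.47699.
Unpooled SE = √(p̂₁(1−p̂₁)/n₁ + p̂₂(1−p̂₂)/n₂) = √(0.000466700 + 0.000093778) = 0.023674.
z* = 2.326 at the 98% level. Margin = 2.326·0.023674 = 0.05507.
Interval: -0.47699 ± 0.05507 → (-0.5321, -0.4219).

(-0.5321, -0.4219)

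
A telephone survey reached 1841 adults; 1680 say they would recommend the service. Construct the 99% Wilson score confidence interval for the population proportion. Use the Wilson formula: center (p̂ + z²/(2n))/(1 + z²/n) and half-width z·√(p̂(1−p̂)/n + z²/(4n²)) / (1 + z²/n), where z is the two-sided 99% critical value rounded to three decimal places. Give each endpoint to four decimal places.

(0.8941, 0.9281)

p̂ = 1680/1841 = 0.91255; z = 2.576, so z² = 6.635776.
Denominator 1 + z²/n = 1 + 6.635776/1841 = 1.003604.
Adjusted center: (0.91255 + z²/(2n))/1.003604 = 0.91107.
Radicand: p̂(1−p̂)/n + z²/(4n²) = 0.000043348 + 0.000000489 = 0.000043837.
Half-width = z·√(radicand)/denom = 2.576·0.006621/1.003604 = 0.01699.
CI: 0.91107 ± 0.01699 = (0.8941, 0.9281).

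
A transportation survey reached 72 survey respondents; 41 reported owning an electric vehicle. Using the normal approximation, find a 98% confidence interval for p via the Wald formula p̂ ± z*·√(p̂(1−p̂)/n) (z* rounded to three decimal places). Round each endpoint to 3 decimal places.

(0.434, 0.705)

With x = 41 successes in n = 72, p̂ = 0.56944.
SE(p̂) = √(0.56944·0.43056/72) = 0.058354.
z* = 2.326 at the 98% level.
Margin of error: 2.326 × 0.058354 = 0.13573.
So the interval runs from 0.434 to 0.705.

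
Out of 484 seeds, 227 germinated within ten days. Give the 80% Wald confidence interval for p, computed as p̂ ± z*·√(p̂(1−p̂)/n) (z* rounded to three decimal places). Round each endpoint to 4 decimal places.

Sample proportion p̂ = 227/484 = 0.46901.
SE(p̂) = √(0.46901·0.53099/484) = 0.022684.
The 80% critical value is z* = 1.282.
Margin = 1.282·0.022684 = 0.02908.
So the interval runs from 0.4399 to 0.4981.

(0.4399, 0.4981)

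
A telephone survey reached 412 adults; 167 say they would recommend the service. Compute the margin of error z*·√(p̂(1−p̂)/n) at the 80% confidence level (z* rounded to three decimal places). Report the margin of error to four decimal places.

p̂ = 167/412 = 0.40534.
SE(p̂) = √(0.40534·0.59466/412) = 0.024188.
The 80% critical value is z* = 1.282.
So ME = 0.0310.

ME = 0.0310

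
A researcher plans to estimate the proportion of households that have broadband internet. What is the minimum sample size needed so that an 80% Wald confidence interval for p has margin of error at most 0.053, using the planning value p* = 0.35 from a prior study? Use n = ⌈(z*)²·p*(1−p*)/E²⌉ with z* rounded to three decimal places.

n = 134

z* = 1.282 at the 80% level.
p*(1−p*) = 0.35·0.65 = 0.2275.
(z*)²·p*(1−p*)/E² = 1.643524·0.2275/0.002809 = 133.108.
Rounding up, n = 134.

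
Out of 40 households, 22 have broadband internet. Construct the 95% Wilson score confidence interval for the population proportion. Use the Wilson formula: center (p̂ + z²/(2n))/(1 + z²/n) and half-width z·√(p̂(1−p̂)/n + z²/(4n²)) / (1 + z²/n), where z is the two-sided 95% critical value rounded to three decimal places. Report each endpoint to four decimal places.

p̂ = 22/40 = 0.55000; z = 1.960, so z² = 3.841600.
1 + z²/n = 1.096040.
Center = (0.55000 + 0.048020)/1.096040 = 0.54562.
Radicand: p̂(1−p̂)/n + z²/(4n²) = 0.006187500 + 0.000600250 = 0.006787750.
Half-width = z·√(radicand)/denom = 1.960·0.082388/1.096040 = 0.14733.
Interval: 0.54562 ± 0.14733 → (0.3983, 0.6929).

(0.3983, 0.6929)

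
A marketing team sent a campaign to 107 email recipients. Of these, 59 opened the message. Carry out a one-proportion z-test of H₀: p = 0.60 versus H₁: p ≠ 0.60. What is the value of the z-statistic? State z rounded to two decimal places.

z = -1.03

p̂ = 59/107 = 0.55140.
Null standard error: √(0.60·0.40/107) = √0.002242991 = 0.047360.
z = (0.55140 − 0.60)/0.047360 = -0.04860/0.047360 = -1.03.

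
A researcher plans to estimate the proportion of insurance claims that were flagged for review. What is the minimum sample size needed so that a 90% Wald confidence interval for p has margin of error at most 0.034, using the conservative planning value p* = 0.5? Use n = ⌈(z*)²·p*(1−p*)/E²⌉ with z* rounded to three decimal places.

n = 586

For 90% confidence, z* = 1.645.
p*(1−p*) = 0.50·0.50 = 0.2500.
Required n before rounding: 2.706025 × 0.2500 / 0.034² = 585.213.
⌈585.213⌉ = 586.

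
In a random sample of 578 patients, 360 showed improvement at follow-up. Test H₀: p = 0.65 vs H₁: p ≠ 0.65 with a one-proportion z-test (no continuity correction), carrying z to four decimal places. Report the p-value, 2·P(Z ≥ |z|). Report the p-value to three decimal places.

p-value = 0.171

Sample proportion p̂ = 360/578 = 0.62284.
Null standard error: √(0.65·0.35/578) = √0.000393599 = 0.019839.
z = (p̂ − p₀)/SE = (360/578 − 0.65)/0.019839 ≈ -1.3691.
From the standard normal, 2·P(Z ≥ |z|) = 0.171.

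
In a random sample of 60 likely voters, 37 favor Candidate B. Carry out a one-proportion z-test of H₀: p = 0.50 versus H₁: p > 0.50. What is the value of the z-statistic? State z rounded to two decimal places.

z = 1.81

p̂ = 37/60 = 0.61667.
SE₀ = √(0.50·0.50/60) = 0.064550.
z = (0.61667 − 0.50)/0.064550 = 0.11667/0.064550 = 1.81.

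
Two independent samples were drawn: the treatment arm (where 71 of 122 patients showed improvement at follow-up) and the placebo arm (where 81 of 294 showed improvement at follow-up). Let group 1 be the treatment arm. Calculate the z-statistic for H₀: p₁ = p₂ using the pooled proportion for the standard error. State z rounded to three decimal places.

p̂₁ = 71/122 = 0.58197, p̂₂ = 81/294 = 0.27551.
Pooled p̂ = (71+81)/(122+294) = 152/416 = 0.36538.
Pooled SE = √[0.2318787·0.01159808] ≈ 0.051859.
z = 0.30646/0.051859 = 5.909.

z = 5.909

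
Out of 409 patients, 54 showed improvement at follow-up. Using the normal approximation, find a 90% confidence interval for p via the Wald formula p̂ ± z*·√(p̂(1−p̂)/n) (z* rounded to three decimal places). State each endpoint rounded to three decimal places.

(0.104, 0.160)

Sample proportion p̂ = 54/409 = 0.13203.
SE = √(p̂(1−p̂)/n) = √(0.114598/409) = 0.016739.
For 90% confidence, z* = 1.645.
Margin of error: 1.645 × 0.016739 = 0.02754.
CI: 0.13203 ± 0.02754 = (0.104, 0.160).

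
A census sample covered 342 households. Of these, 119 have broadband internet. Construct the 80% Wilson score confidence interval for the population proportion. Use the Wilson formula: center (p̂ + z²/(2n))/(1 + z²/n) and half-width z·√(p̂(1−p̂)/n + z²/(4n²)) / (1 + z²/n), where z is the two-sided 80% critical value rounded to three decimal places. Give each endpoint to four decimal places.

(0.3157, 0.3816)

Here p̂ = 119/342 = 0.34795 and z = 1.282 (z² = 1.643524).
Denominator 1 + z²/n = 1 + 1.643524/342 = 1.004806.
Center = (0.34795 + 0.002403)/1.004806 = 0.34868.
Radicand: p̂(1−p̂)/n + z²/(4n²) = 0.000663397 + 0.000003513 = 0.000666910.
Half-width = 1.282·√0.000666910/1.004806 = 0.03295.
So the interval runs from 0.3157 to 0.3816.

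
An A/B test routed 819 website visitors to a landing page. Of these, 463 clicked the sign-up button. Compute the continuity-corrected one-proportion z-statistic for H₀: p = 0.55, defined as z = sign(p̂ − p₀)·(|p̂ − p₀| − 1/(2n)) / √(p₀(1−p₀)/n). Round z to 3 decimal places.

p̂ = 463/819 = 0.56532. p̂ − p₀ = 0.015324.
Continuity correction 1/(2n) = 1/1638 = 0.000611.
Corrected numerator: |0.015324| − 0.000611 = 0.014713.
Null standard error: √(0.55·0.45/819) = √0.000302198 = 0.017384.
z = +0.014713/0.017384 = 0.846.

z = 0.846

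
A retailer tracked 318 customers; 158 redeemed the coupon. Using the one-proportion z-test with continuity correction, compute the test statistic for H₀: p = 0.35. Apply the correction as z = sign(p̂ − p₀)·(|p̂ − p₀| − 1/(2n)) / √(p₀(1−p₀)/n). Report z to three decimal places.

z = 5.432

p̂ = 158/318 = 0.49686. p̂ − p₀ = 0.146855.
Continuity correction 1/(2n) = 1/636 = 0.001572.
Corrected numerator: |0.146855| − 0.001572 = 0.145283.
SE₀ = √(0.35·0.65/318) = 0.026747.
z = (+)0.145283/0.026747 = 5.432.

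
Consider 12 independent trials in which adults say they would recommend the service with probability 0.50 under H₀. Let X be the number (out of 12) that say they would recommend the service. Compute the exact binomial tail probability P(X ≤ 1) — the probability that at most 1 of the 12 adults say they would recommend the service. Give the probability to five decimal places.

P = 0.00317

X is binomial with n = 12 and p = 0.50.
P(X ≤ 1) = C(12,0)·0.50^0·0.50^12 + C(12,1)·0.50^1·0.50^11.
= 0.000244 + 0.002930 = 0.00317.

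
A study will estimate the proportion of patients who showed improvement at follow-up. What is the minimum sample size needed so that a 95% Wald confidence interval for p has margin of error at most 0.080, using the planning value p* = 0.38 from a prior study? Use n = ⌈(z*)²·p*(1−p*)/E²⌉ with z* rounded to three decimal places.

n = 142

The 95% critical value is z* = 1.960.
p*(1−p*) = 0.38·0.62 = 0.2356.
(z*)²·p*(1−p*)/E² = 3.841600·0.2356/0.006400 = 141.419.
⌈141.419⌉ = 142.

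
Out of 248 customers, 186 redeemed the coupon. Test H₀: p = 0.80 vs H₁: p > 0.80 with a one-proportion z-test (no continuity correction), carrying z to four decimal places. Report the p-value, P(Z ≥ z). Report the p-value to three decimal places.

The sample proportion is 186/248 = 0.75000.
SE₀ = √(0.80·0.20/248) = 0.025400.
z = (p̂ − p₀)/SE = (186/248 − 0.80)/0.025400 ≈ -1.9685.
From the standard normal, P(Z ≥ z) = 0.975.

p-value = 0.975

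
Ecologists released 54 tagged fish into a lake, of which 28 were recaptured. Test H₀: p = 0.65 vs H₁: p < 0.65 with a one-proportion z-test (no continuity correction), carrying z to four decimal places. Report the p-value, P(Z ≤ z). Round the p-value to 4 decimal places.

With x = 28 successes in n = 54, p̂ = 0.51852.
Under H₀, SE = √(p₀(1−p₀)/n) = √(0.65·0.35/54) = √0.004212963 = 0.064907.
Test statistic (full precision, shown to 4 dp): z = (28/54 − 0.65)/SE₀ ≈ -2.0257.
From the standard normal, P(Z ≤ z) = 0.0214.

p-value = 0.0214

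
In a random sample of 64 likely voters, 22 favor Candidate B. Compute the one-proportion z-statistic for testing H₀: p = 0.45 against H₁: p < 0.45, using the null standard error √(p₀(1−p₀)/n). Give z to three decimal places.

Sample proportion p̂ = 22/64 = 0.34375.
Under H₀, SE = √(p₀(1−p₀)/n) = √(0.45·0.55/64) = √0.003867188 = 0.062187.
z = (0.34375 − 0.45)/0.062187 = -0.10625/0.062187 = -1.709.

z = -1.709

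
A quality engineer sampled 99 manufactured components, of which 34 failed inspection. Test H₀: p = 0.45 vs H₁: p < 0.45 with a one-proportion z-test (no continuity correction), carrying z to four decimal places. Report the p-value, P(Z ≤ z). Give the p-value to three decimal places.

p-value = 0.017

Sample proportion p̂ = 34/99 = 0.34343.
Null standard error: √(0.45·0.55/99) = √0.002500000 = 0.050000.
z = (p̂ − p₀)/SE = (34/99 − 0.45)/0.050000 ≈ -2.1313.
From the standard normal, P(Z ≤ z) = 0.017.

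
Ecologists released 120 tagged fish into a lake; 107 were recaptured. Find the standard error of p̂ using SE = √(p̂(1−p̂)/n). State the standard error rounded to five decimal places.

SE = 0.02837

With x = 107 successes in n = 120, p̂ = 0.89167.
p̂(1−p̂) = 0.096595.
SE = √(0.096595/120) = √0.000804958 = 0.02837.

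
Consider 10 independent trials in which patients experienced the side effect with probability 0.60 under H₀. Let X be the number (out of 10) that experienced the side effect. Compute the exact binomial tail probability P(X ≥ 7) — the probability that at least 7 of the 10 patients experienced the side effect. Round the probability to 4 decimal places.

P = 0.3823

X ~ Binomial(n=10, p=0.60).
P(X ≥ 7) = C(10,7)·0.60^7·0.40^3 + C(10,8)·0.60^8·0.40^2 + C(10,9)·0.60^9·0.40^1 + C(10,10)·0.60^10·0.40^0.
= 0.214991 + 0.120932 + 0.040311 + 0.006047 = 0.3823.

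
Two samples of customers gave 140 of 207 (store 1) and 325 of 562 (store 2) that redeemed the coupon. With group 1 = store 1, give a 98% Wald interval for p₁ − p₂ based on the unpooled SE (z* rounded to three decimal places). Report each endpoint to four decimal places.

(0.0082, 0.1879)

p̂₁ = 0.67633, p̂₂ = 0.57829, so the observed difference is 0.09804.
Unpooled SE = √(p̂₁(1−p̂₁)/n₁ + p̂₂(1−p̂₂)/n₂) = √(0.001057528 + 0.000433933) = 0.038619.
z* = 2.326 at the 98% level. Margin = 2.326·0.038619 = 0.08983.
Interval: 0.09804 ± 0.08983 → (0.0082, 0.1879).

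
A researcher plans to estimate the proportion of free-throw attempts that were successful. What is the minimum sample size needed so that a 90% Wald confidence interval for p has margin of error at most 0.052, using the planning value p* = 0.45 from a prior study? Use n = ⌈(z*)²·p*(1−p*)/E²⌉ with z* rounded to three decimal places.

n = 248

For 90% confidence, z* = 1.645.
p*(1−p*) = 0.2475.
Required n before rounding: 2.706025 × 0.2475 / 0.052² = 247.685.
Rounding up, n = 248.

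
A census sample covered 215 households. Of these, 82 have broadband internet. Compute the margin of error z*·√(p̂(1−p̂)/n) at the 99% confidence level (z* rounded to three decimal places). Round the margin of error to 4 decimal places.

ME = 0.0853

p̂ = 82/215 = 0.38140.
SE(p̂) = √(0.38140·0.61860/215) = 0.033126.
z* = 2.576 at the 99% level.
ME = 2.576·0.033126 = 0.0853.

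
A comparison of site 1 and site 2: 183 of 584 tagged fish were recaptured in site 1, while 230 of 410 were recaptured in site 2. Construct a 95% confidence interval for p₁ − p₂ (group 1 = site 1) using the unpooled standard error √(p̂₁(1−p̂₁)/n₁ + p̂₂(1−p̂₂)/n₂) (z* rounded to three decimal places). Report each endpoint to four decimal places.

p̂₁ = 183/584 = 0.31336, p̂₂ = 230/410 = 0.56098; p̂₁ − p̂₂ = -0.24762.
Unpooled SE = √(p̂₁(1−p̂₁)/n₁ + p̂₂(1−p̂₂)/n₂) = √(0.000368432 + 0.000600688) = 0.031131.
The 95% critical value is z* = 1.960. Margin = 1.960·0.031131 = 0.06102.
So the interval runs from -0.3086 to -0.1866.

(-0.3086, -0.1866)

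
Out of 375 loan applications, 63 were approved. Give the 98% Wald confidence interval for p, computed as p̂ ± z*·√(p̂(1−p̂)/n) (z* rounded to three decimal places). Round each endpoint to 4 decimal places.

(0.1231, 0.2129)

With x = 63 successes in n = 375, p̂ = 0.16800.
SE = √(p̂(1−p̂)/n) = √(0.139776/375) = 0.019306.
For 98% confidence, z* = 2.326.
Margin of error: 2.326 × 0.019306 = 0.04491.
So the interval runs from 0.1231 to 0.2129.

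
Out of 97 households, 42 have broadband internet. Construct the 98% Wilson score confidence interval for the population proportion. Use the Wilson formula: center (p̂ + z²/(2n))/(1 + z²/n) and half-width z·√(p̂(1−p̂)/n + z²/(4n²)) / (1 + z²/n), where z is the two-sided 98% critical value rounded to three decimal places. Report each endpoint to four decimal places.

(0.3226, 0.5505)

Here p̂ = 42/97 = 0.43299 and z = 2.326 (z² = 5.410276).
1 + z²/n = 1.055776.
Center = (0.43299 + 0.027888)/1.055776 = 0.43653.
Radicand: p̂(1−p̂)/n + z²/(4n²) = 0.002531027 + 0.000143753 = 0.002674780.
Half-width = z·√(radicand)/denom = 2.326·0.051718/1.055776 = 0.11394.
Interval: 0.43653 ± 0.11394 → (0.3226, 0.5505).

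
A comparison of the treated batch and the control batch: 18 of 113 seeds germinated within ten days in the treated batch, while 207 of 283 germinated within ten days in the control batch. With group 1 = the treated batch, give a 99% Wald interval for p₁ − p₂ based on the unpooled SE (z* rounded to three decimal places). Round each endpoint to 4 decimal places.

p̂₁ = 0.15929, p̂₂ = 0.73145, so the observed difference is -0.57216.
SE = √(0.001185116 + 0.000694104) = √0.001879220 = 0.043350.
z* = 2.576 at the 99% level. Margin of error = 0.11167.
CI: -0.57216 ± 0.11167 = (-0.6838, -0.4605).

(-0.6838, -0.4605)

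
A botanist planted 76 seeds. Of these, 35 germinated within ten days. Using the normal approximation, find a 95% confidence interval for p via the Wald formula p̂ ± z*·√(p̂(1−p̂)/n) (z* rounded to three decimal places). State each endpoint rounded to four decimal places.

The sample proportion is 35/76 = 0.46053.
SE(p̂) = √(0.46053·0.53947/76) = 0.057175.
The 95% critical value is z* = 1.960.
Margin of error: 1.960 × 0.057175 = 0.11206.
So the interval runs from 0.3485 to 0.5726.

(0.3485, 0.5726)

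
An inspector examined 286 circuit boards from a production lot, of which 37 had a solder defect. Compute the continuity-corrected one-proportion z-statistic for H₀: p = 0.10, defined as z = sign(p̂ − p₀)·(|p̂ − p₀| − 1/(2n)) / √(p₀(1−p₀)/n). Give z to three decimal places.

z = 1.557

The sample proportion is 37/286 = 0.12937. p̂ − p₀ = 0.029371.
Continuity correction 1/(2n) = 1/572 = 0.001748.
Corrected numerator: |0.029371| − 0.001748 = 0.027623.
Null standard error: √(0.10·0.90/286) = √0.000314685 = 0.017739.
z = (+)0.027623/0.017739 = 1.557.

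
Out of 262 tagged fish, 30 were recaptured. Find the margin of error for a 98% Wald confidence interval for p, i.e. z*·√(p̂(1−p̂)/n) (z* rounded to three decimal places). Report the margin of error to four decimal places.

ME = 0.0458

The sample proportion is 30/262 = 0.11450.
SE = √(p̂(1−p̂)/n) = √(0.101393/262) = 0.019672.
z* = 2.326 at the 98% level.
Margin of error = z*·SE = 2.326 × 0.019672 = 0.0458.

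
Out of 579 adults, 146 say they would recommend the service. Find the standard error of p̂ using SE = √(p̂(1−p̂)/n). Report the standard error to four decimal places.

SE = 0.0180

The sample proportion is 146/579 = 0.25216.
p̂(1−p̂) = 0.25216·0.74784 = 0.188575.
SE = √(0.188575/579) = 0.0180.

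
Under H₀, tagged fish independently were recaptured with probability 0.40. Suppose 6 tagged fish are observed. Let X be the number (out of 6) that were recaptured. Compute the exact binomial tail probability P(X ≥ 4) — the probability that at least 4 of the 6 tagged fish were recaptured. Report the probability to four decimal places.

P = 0.1792

X is binomial with n = 6 and p = 0.40.
P(X ≥ 4) = C(6,4)·0.40^4·0.60^2 + C(6,5)·0.40^5·0.60^1 + C(6,6)·0.40^6·0.60^0.
= 0.138240 + 0.036864 + 0.004096 = 0.1792.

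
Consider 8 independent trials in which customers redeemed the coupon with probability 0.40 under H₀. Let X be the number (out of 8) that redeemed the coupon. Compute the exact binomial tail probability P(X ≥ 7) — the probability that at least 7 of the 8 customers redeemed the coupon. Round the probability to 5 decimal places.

P = 0.00852

X is binomial with n = 8 and p = 0.40.
P(X ≥ 7) = C(8,7)·0.40^7·0.60^1 + C(8,8)·0.40^8·0.60^0.
= 0.007864 + 0.000655 = 0.00852.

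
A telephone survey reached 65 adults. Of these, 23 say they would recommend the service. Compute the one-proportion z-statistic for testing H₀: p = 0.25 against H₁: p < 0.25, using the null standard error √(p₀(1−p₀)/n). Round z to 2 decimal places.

z = 1.93

p̂ = 23/65 = 0.35385.
Null standard error: √(0.25·0.75/65) = √0.002884615 = 0.053709.
Test statistic: z = 0.10385/0.053709 = 1.93.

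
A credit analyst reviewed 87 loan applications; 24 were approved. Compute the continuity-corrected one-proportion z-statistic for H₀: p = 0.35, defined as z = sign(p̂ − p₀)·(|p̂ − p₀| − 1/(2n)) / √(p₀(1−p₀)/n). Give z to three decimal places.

p̂ = 24/87 = 0.27586. p̂ − p₀ = -0.074138.
1/(2n) = 0.005747.
Corrected numerator: |-0.074138| − 0.005747 = 0.068391.
Under H₀, SE = √(p₀(1−p₀)/n) = √(0.35·0.65/87) = √0.002614943 = 0.051137.
z = (−)0.068391/0.051137 = -1.337.

z = -1.337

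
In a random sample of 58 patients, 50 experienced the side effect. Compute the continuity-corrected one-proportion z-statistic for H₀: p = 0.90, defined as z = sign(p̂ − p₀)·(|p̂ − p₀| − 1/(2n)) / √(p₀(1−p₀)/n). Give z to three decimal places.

z = -0.744

p̂ = 50/58 = 0.86207. p̂ − p₀ = -0.037931.
Continuity correction 1/(2n) = 1/116 = 0.008621.
Corrected numerator: |-0.037931| − 0.008621 = 0.029310.
Null standard error: √(0.90·0.10/58) = √0.001551724 = 0.039392.
z = −0.029310/0.039392 = -0.744.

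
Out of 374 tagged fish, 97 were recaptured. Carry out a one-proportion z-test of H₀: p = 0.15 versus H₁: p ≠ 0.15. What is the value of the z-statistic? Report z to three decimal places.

z = 5.923

p̂ = 97/374 = 0.25936.
SE₀ = √(0.15·0.85/374) = 0.018464.
z = (p̂ − p₀)/SE = (0.25936 − 0.15)/0.018464 = 5.923.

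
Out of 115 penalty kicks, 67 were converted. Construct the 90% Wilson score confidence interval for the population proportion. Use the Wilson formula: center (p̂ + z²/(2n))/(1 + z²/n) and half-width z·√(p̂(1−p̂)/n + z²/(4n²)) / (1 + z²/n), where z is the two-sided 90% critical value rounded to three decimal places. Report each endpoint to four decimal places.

Here p̂ = 67/115 = 0.58261 and z = 1.645 (z² = 2.706025).
1 + z²/n = 1.023531.
Center = (0.58261 + 0.011765)/1.023531 = 0.58071.
Radicand: p̂(1−p̂)/n + z²/(4n²) = 0.002114572 + 0.000051154 = 0.002165726.
Half-width = 1.645·√0.002165726/1.023531 = 0.07479.
So the interval runs from 0.5059 to 0.6555.

(0.5059, 0.6555)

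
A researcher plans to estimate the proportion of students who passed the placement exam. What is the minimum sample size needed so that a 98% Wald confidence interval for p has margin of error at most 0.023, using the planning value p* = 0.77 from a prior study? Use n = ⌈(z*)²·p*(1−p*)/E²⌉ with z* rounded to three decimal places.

For 98% confidence, z* = 2.326.
p*(1−p*) = 0.77·0.23 = 0.1771.
(z*)²·p*(1−p*)/E² = 5.410276·0.1771/0.000529 = 1811.266.
⌈1811.266⌉ = 1812.

n = 1812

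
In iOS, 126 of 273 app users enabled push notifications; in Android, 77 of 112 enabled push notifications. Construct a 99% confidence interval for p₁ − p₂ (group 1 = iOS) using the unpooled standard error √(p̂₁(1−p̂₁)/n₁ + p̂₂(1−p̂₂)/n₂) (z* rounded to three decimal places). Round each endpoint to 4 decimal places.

p̂₁ = 0.46154, p̂₂ = 0.68750, so the observed difference is -0.22596.
Unpooled SE = √(p̂₁(1−p̂₁)/n₁ + p̂₂(1−p̂₂)/n₂) = √(0.000910332 + 0.001918248) = 0.053184.
The 99% critical value is z* = 2.576. Margin = 2.576·0.053184 = 0.13700.
Interval: -0.22596 ± 0.13700 → (-0.3630, -0.0890).

(-0.3630, -0.0890)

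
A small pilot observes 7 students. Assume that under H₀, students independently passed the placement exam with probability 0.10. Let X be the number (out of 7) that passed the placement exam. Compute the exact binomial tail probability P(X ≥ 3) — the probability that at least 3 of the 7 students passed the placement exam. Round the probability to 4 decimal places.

P = 0.0257

X is binomial with n = 7 and p = 0.10.
P(X ≥ 3) = Σ_{j=3}^{7} C(7,j)·0.10^j·0.90^{7−j}.
= 0.022964 + 0.002552 + 0.000170 + 0.000006 + 0.000000 = 0.0257.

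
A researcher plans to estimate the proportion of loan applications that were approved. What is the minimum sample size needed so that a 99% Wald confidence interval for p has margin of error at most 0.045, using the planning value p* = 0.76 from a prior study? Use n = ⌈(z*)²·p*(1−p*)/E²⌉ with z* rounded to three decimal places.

n = 598

z* = 2.576 at the 99% level.
p*(1−p*) = 0.76·0.24 = 0.1824.
(z*)²·p*(1−p*)/E² = 6.635776·0.1824/0.002025 = 597.711.
⌈597.711⌉ = 598.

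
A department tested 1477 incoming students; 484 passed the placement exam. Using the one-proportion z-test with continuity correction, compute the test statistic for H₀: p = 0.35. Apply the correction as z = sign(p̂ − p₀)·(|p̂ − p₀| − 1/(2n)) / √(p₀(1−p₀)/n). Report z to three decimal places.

With x = 484 successes in n = 1477, p̂ = 0.32769. p̂ − p₀ = -0.022309.
Continuity correction 1/(2n) = 1/2954 = 0.000339.
Corrected numerator: |-0.022309| − 0.000339 = 0.021970.
Under H₀, SE = √(p₀(1−p₀)/n) = √(0.35·0.65/1477) = √0.000154028 = 0.012411.
z = −0.021970/0.012411 = -1.770.

z = -1.770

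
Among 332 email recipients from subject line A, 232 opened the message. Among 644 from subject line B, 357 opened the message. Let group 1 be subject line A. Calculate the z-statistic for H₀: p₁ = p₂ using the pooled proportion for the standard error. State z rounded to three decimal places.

z = 4.371

Sample proportions: p̂₁ = 232/332 = 0.69880 and p̂₂ = 357/644 = 0.55435.
Pooled p̂ = (232+357)/(332+644) = 589/976 = 0.60348.
Pooled SE = √[0.2392911·0.00456484] ≈ 0.033050.
z = (p̂₁ − p̂₂)/SE = (0.69880 − 0.55435)/0.033050 = 0.14445/0.033050 = 4.371.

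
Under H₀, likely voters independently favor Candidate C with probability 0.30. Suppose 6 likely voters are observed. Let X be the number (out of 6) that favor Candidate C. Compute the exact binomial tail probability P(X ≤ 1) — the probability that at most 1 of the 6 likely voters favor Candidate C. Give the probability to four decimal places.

P = 0.4202

X is binomial with n = 6 and p = 0.30.
P(X ≤ 1) = C(6,0)·0.30^0·0.70^6 + C(6,1)·0.30^1·0.70^5.
= 0.117649 + 0.302526 = 0.4202.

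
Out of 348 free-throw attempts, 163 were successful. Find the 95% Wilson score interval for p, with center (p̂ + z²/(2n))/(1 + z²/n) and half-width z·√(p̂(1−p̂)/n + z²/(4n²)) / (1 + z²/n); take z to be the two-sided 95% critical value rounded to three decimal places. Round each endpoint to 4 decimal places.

Here p̂ = 163/348 = 0.46839 and z = 1.960 (z² = 3.841600).
Denominator 1 + z²/n = 1 + 3.841600/348 = 1.011039.
Adjusted center: (0.46839 + z²/(2n))/1.011039 = 0.46874.
Radicand: p̂(1−p̂)/n + z²/(4n²) = 0.000715520 + 0.000007930 = 0.000723450.
Half-width = z·√(radicand)/denom = 1.960·0.026897/1.011039 = 0.05214.
CI: 0.46874 ± 0.05214 = (0.4166, 0.5209).

(0.4166, 0.5209)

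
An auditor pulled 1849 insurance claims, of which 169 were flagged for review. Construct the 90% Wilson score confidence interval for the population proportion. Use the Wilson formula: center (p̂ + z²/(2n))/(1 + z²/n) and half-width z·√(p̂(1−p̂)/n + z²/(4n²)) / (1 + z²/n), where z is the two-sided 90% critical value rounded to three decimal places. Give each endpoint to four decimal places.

(0.0810, 0.1030)

Here p̂ = 169/1849 = 0.09140 and z = 1.645 (z² = 2.706025).
1 + z²/n = 1.001464.
Center = (0.09140 + 0.000732)/1.001464 = 0.09200.
Radicand: p̂(1−p̂)/n + z²/(4n²) = 0.000044914 + 0.000000198 = 0.000045112.
Half-width = z·√(radicand)/denom = 1.645·0.006717/1.001464 = 0.01103.
CI: 0.09200 ± 0.01103 = (0.0810, 0.1030).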